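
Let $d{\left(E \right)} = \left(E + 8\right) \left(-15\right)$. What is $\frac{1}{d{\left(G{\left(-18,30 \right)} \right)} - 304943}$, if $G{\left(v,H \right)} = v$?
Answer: $- \frac{1}{304793} \approx -3.2809 \cdot 10^{-6}$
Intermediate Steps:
$d{\left(E \right)} = -120 - 15 E$ ($d{\left(E \right)} = \left(8 + E\right) \left(-15\right) = -120 - 15 E$)
$\frac{1}{d{\left(G{\left(-18,30 \right)} \right)} - 304943} = \frac{1}{\left(-120 - -270\right) - 304943} = \frac{1}{\left(-120 + 270\right) - 304943} = \frac{1}{150 - 304943} = \frac{1}{-304793} = - \frac{1}{304793}$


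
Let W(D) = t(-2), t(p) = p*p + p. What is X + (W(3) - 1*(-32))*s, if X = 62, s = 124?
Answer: 4278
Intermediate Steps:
t(p) = p + p² (t(p) = p² + p = p + p²)
W(D) = 2 (W(D) = -2*(1 - 2) = -2*(-1) = 2)
X + (W(3) - 1*(-32))*s = 62 + (2 - 1*(-32))*124 = 62 + (2 + 32)*124 = 62 + 34*124 = 62 + 4216 = 4278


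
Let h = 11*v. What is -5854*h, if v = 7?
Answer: -450758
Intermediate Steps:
h = 77 (h = 11*7 = 77)
-5854*h = -5854*77 = -450758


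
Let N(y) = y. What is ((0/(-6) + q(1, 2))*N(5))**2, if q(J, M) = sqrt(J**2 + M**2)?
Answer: 125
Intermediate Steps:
((0/(-6) + q(1, 2))*N(5))**2 = ((0/(-6) + sqrt(1**2 + 2**2))*5)**2 = ((0*(-1/6) + sqrt(1 + 4))*5)**2 = ((0 + sqrt(5))*5)**2 = (sqrt(5)*5)**2 = (5*sqrt(5))**2 = 125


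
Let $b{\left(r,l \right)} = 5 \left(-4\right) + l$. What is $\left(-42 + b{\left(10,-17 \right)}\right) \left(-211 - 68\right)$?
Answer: $22041$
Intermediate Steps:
$b{\left(r,l \right)} = -20 + l$
$\left(-42 + b{\left(10,-17 \right)}\right) \left(-211 - 68\right) = \left(-42 - 37\right) \left(-211 - 68\right) = \left(-42 - 37\right) \left(-279\right) = \left(-79\right) \left(-279\right) = 22041$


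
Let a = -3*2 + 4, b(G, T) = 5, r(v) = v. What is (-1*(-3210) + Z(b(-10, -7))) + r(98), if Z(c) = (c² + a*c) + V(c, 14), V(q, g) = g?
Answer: 3337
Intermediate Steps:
a = -2 (a = -6 + 4 = -2)
Z(c) = 14 + c² - 2*c (Z(c) = (c² - 2*c) + 14 = 14 + c² - 2*c)
(-1*(-3210) + Z(b(-10, -7))) + r(98) = (-1*(-3210) + (14 + 5² - 2*5)) + 98 = (3210 + (14 + 25 - 10)) + 98 = (3210 + 29) + 98 = 3239 + 98 = 3337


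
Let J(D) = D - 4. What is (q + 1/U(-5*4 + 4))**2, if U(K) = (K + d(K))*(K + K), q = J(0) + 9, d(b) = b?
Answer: 26224641/1048576 ≈ 25.010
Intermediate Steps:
J(D) = -4 + D
q = 5 (q = (-4 + 0) + 9 = -4 + 9 = 5)
U(K) = 4*K**2 (U(K) = (K + K)*(K + K) = (2*K)*(2*K) = 4*K**2)
(q + 1/U(-5*4 + 4))**2 = (5 + 1/(4*(-5*4 + 4)**2))**2 = (5 + 1/(4*(-20 + 4)**2))**2 = (5 + 1/(4*(-16)**2))**2 = (5 + 1/(4*256))**2 = (5 + 1/1024)**2 = (5121/1024)**2 = 26224641/1048576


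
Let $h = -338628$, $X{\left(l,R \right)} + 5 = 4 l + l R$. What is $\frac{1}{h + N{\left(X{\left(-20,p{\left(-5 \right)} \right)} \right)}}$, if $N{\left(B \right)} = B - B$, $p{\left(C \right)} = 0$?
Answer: $- \frac{1}{338628} \approx -2.9531 \cdot 10^{-6}$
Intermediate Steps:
$X{\left(l,R \right)} = -5 + 4 l + R l$ ($X{\left(l,R \right)} = -5 + \left(4 l + l R\right) = -5 + \left(4 l + R l\right) = -5 + 4 l + R l$)
$N{\left(B \right)} = 0$
$\frac{1}{h + N{\left(X{\left(-20,p{\left(-5 \right)} \right)} \right)}} = \frac{1}{-338628 + 0} = \frac{1}{-338628} = - \frac{1}{338628}$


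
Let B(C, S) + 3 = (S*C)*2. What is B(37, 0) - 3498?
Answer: -3501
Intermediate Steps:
B(C, S) = -3 + 2*C*S (B(C, S) = -3 + (S*C)*2 = -3 + (C*S)*2 = -3 + 2*C*S)
B(37, 0) - 3498 = (-3 + 2*37*0) - 3498 = (-3 + 0) - 3498 = -3 - 3498 = -3501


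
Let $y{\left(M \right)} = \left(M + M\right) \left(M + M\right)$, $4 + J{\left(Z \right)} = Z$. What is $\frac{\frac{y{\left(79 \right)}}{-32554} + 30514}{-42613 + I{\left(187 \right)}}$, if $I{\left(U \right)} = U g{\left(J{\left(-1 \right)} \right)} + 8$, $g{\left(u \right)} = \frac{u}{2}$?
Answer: $- \frac{331109264}{467394055} \approx -0.70842$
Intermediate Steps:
$J{\left(Z \right)} = -4 + Z$
$g{\left(u \right)} = \frac{u}{2}$ ($g{\left(u \right)} = u \frac{1}{2} = \frac{u}{2}$)
$y{\left(M \right)} = 4 M^{2}$ ($y{\left(M \right)} = 2 M 2 M = 4 M^{2}$)
$I{\left(U \right)} = 8 - \frac{5 U}{2}$ ($I{\left(U \right)} = U \frac{-4 - 1}{2} + 8 = U \frac{1}{2} \left(-5\right) + 8 = U \left(- \frac{5}{2}\right) + 8 = - \frac{5 U}{2} + 8 = 8 - \frac{5 U}{2}$)
$\frac{\frac{y{\left(79 \right)}}{-32554} + 30514}{-42613 + I{\left(187 \right)}} = \frac{\frac{4 \cdot 79^{2}}{-32554} + 30514}{-42613 + \left(8 - \frac{935}{2}\right)} = \frac{4 \cdot 6241 \left(- \frac{1}{32554}\right) + 30514}{-42613 + \left(8 - \frac{935}{2}\right)} = \frac{24964 \left(- \frac{1}{32554}\right) + 30514}{-42613 - \frac{919}{2}} = \frac{- \frac{12482}{16277} + 30514}{- \frac{86145}{2}} = \frac{496663896}{16277} \left(- \frac{2}{86145}\right) = - \frac{331109264}{467394055}$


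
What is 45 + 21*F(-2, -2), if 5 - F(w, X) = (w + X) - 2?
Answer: 276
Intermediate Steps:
F(w, X) = 7 - X - w (F(w, X) = 5 - ((w + X) - 2) = 5 - ((X + w) - 2) = 5 - (-2 + X + w) = 5 + (2 - X - w) = 7 - X - w)
45 + 21*F(-2, -2) = 45 + 21*(7 - 1*(-2) - 1*(-2)) = 45 + 21*(7 + 2 + 2) = 45 + 21*11 = 45 + 231 = 276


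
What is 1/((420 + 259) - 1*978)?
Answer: -1/299 ≈ -0.0033445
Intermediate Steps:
1/((420 + 259) - 1*978) = 1/(679 - 978) = 1/(-299) = -1/299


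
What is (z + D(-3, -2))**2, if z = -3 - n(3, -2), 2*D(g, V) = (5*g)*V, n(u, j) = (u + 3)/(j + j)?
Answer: 729/4 ≈ 182.25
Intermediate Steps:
n(u, j) = (3 + u)/(2*j) (n(u, j) = (3 + u)/((2*j)) = (3 + u)*(1/(2*j)) = (3 + u)/(2*j))
D(g, V) = 5*V*g/2 (D(g, V) = ((5*g)*V)/2 = (5*V*g)/2 = 5*V*g/2)
z = -3/2 (z = -3 - (3 + 3)/(2*(-2)) = -3 - (-1)*6/(2*2) = -3 - 1*(-3/2) = -3 + 3/2 = -3/2 ≈ -1.5000)
(z + D(-3, -2))**2 = (-3/2 + (5/2)*(-2)*(-3))**2 = (-3/2 + 15)**2 = (27/2)**2 = 729/4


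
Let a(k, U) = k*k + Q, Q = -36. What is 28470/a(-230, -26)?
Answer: 14235/26432 ≈ 0.53855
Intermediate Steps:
a(k, U) = -36 + k² (a(k, U) = k*k - 36 = k² - 36 = -36 + k²)
28470/a(-230, -26) = 28470/(-36 + (-230)²) = 28470/(-36 + 52900) = 28470/52864 = 28470*(1/52864) = 14235/26432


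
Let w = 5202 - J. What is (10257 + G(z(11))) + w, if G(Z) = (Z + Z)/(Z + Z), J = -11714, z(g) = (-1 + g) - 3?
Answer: 27174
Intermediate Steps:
z(g) = -4 + g
w = 16916 (w = 5202 - 1*(-11714) = 5202 + 11714 = 16916)
G(Z) = 1 (G(Z) = (2*Z)/((2*Z)) = (2*Z)*(1/(2*Z)) = 1)
(10257 + G(z(11))) + w = (10257 + 1) + 16916 = 10258 + 16916 = 27174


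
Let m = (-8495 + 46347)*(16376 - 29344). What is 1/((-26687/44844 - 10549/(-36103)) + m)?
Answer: -1619002932/794711447289827357 ≈ -2.0372e-9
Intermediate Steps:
m = -490864736 (m = 37852*(-12968) = -490864736)
1/((-26687/44844 - 10549/(-36103)) + m) = 1/((-26687/44844 - 10549/(-36103)) - 490864736) = 1/((-26687*1/44844 - 10549*(-1/36103)) - 490864736) = 1/((-26687/44844 + 10549/36103) - 490864736) = 1/(-490421405/1619002932 - 490864736) = 1/(-794711447289827357/1619002932) = -1619002932/794711447289827357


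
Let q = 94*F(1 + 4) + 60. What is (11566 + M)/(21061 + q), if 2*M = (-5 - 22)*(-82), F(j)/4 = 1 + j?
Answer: 12673/23377 ≈ 0.54211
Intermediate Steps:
F(j) = 4 + 4*j (F(j) = 4*(1 + j) = 4 + 4*j)
M = 1107 (M = ((-5 - 22)*(-82))/2 = (-27*(-82))/2 = (1/2)*2214 = 1107)
q = 2316 (q = 94*(4 + 4*(1 + 4)) + 60 = 94*(4 + 4*5) + 60 = 94*(4 + 20) + 60 = 94*24 + 60 = 2256 + 60 = 2316)
(11566 + M)/(21061 + q) = (11566 + 1107)/(21061 + 2316) = 12673/23377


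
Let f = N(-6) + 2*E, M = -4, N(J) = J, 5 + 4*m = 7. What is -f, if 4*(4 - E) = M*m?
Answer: -3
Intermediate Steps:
m = ½ (m = -5/4 + (¼)*7 = -5/4 + 7/4 = ½ ≈ 0.50000)
E = 9/2 (E = 4 - (-1)/2 = 4 - ¼*(-2) = 4 + ½ = 9/2 ≈ 4.5000)
f = 3 (f = -6 + 2*(9/2) = -6 + 9 = 3)
-f = -1*3 = -3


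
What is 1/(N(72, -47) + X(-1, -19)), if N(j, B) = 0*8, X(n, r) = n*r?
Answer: 1/19 ≈ 0.052632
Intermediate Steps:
N(j, B) = 0
1/(N(72, -47) + X(-1, -19)) = 1/(0 - 1*(-19)) = 1/(0 + 19) = 1/19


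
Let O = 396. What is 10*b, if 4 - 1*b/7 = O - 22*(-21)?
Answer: -59780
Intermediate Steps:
b = -5978 (b = 28 - 7*(396 - 22*(-21)) = 28 - 7*(396 + 462) = 28 - 7*858 = 28 - 6006 = -5978)
10*b = 10*(-5978) = -59780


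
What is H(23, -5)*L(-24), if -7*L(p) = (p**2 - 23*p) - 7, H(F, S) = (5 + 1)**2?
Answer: -40356/7 ≈ -5765.1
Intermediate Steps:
H(F, S) = 36 (H(F, S) = 6**2 = 36)
L(p) = 1 - p**2/7 + 23*p/7 (L(p) = -((p**2 - 23*p) - 7)/7 = -(-7 + p**2 - 23*p)/7 = 1 - p**2/7 + 23*p/7)
H(23, -5)*L(-24) = 36*(1 - 1/7*(-24)**2 + (23/7)*(-24)) = 36*(1 - 1/7*576 - 552/7) = 36*(1 - 576/7 - 552/7) = 36*(-1121/7) = -40356/7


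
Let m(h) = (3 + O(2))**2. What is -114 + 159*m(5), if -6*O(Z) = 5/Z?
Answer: 45461/48 ≈ 947.10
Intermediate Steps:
O(Z) = -5/(6*Z)
m(h) = 961/144 (m(h) = (3 - 5/6/2)**2 = (3 - 5/6*1/2)**2 = (3 - 5/12)**2 = (31/12)**2 = 961/144)
-114 + 159*m(5) = -114 + 159*(961/144) = -114 + 50933/48 = 45461/48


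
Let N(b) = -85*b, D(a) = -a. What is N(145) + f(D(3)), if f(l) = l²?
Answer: -12316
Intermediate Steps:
N(145) + f(D(3)) = -85*145 + (-1*3)² = -12325 + (-3)² = -12325 + 9 = -12316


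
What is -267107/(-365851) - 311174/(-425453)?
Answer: 227484793545/155652405503 ≈ 1.4615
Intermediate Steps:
-267107/(-365851) - 311174/(-425453) = -267107*(-1/365851) - 311174*(-1/425453) = 267107/365851 + 311174/425453 = 227484793545/155652405503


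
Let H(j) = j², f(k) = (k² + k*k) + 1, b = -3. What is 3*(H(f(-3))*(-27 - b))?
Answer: -25992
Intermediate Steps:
f(k) = 1 + 2*k² (f(k) = (k² + k²) + 1 = 2*k² + 1 = 1 + 2*k²)
3*(H(f(-3))*(-27 - b)) = 3*((1 + 2*(-3)²)²*(-27 - 1*(-3))) = 3*((1 + 2*9)²*(-27 + 3)) = 3*((1 + 18)²*(-24)) = 3*(19²*(-24)) = 3*(361*(-24)) = 3*(-8664) = -25992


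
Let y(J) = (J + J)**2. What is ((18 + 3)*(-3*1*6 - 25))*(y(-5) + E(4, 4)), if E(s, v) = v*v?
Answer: -104748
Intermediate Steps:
E(s, v) = v**2
y(J) = 4*J**2 (y(J) = (2*J)**2 = 4*J**2)
((18 + 3)*(-3*1*6 - 25))*(y(-5) + E(4, 4)) = ((18 + 3)*(-3*1*6 - 25))*(4*(-5)**2 + 4**2) = (21*(-3*6 - 25))*(4*25 + 16) = (21*(-18 - 25))*(100 + 16) = (21*(-43))*116 = -903*116 = -104748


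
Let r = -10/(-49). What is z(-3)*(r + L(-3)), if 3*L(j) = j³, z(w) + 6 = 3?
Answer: 1293/49 ≈ 26.388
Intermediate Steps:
z(w) = -3 (z(w) = -6 + 3 = -3)
L(j) = j³/3
r = 10/49 (r = -10*(-1/49) = 10/49 ≈ 0.20408)
z(-3)*(r + L(-3)) = -3*(10/49 + (⅓)*(-3)³) = -3*(10/49 + (⅓)*(-27)) = -3*(10/49 - 9) = -3*(-431/49) = 1293/49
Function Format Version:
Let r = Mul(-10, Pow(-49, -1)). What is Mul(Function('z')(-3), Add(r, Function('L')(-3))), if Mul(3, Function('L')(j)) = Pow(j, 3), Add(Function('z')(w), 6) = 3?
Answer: Rational(1293, 49) ≈ 26.388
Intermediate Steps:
Function('z')(w) = -3 (Function('z')(w) = Add(-6, 3) = -3)
Function('L')(j) = Mul(Rational(1, 3), Pow(j, 3))
r = Rational(10, 49) (r = Mul(-10, Rational(-1, 49)) = Rational(10, 49) ≈ 0.20408)
Mul(Function('z')(-3), Add(r, Function('L')(-3))) = Mul(-3, Add(Rational(10, 49), Mul(Rational(1, 3), Pow(-3, 3)))) = Mul(-3, Add(Rational(10, 49), Mul(Rational(1, 3), -27))) = Mul(-3, Add(Rational(10, 49), -9)) = Mul(-3, Rational(-431, 49)) = Rational(1293, 49)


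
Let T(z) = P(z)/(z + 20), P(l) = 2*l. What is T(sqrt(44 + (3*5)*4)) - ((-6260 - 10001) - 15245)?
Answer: 1165696/37 + 10*sqrt(26)/37 ≈ 31507.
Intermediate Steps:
T(z) = 2*z/(20 + z) (T(z) = (2*z)/(z + 20) = (2*z)/(20 + z) = 2*z/(20 + z))
T(sqrt(44 + (3*5)*4)) - ((-6260 - 10001) - 15245) = 2*sqrt(44 + (3*5)*4)/(20 + sqrt(44 + (3*5)*4)) - ((-6260 - 10001) - 15245) = 2*sqrt(44 + 15*4)/(20 + sqrt(44 + 15*4)) - (-16261 - 15245) = 2*sqrt(44 + 60)/(20 + sqrt(44 + 60)) - 1*(-31506) = 2*sqrt(104)/(20 + sqrt(104)) + 31506 = 2*(2*sqrt(26))/(20 + 2*sqrt(26)) + 31506 = 4*sqrt(26)/(20 + 2*sqrt(26)) + 31506 = 31506 + 4*sqrt(26)/(20 + 2*sqrt(26))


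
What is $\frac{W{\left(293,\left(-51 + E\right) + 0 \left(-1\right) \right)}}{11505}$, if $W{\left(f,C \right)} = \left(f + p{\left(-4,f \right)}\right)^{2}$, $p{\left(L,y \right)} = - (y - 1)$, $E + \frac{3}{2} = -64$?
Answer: $\frac{1}{11505} \approx 8.6919 \cdot 10^{-5}$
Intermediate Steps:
$E = - \frac{131}{2}$ ($E = - \frac{3}{2} - 64 = - \frac{131}{2} \approx -65.5$)
$p{\left(L,y \right)} = 1 - y$ ($p{\left(L,y \right)} = - (-1 + y) = 1 - y$)
$W{\left(f,C \right)} = 1$ ($W{\left(f,C \right)} = \left(f - \left(-1 + f\right)\right)^{2} = 1^{2} = 1$)
$\frac{W{\left(293,\left(-51 + E\right) + 0 \left(-1\right) \right)}}{11505} = 1 \cdot \frac{1}{11505} = \frac{1}{11505}$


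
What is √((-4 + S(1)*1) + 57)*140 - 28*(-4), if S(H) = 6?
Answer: 112 + 140*√59 ≈ 1187.4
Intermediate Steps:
√((-4 + S(1)*1) + 57)*140 - 28*(-4) = √((-4 + 6*1) + 57)*140 - 28*(-4) = √((-4 + 6) + 57)*140 + 112 = √(2 + 57)*140 + 112 = √59*140 + 112 = 140*√59 + 112 = 112 + 140*√59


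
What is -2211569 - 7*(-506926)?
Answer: 1336913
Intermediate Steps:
-2211569 - 7*(-506926) = -2211569 + 3548482 = 1336913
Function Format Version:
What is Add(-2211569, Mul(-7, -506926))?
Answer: 1336913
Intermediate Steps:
Add(-2211569, Mul(-7, -506926)) = Add(-2211569, 3548482) = 1336913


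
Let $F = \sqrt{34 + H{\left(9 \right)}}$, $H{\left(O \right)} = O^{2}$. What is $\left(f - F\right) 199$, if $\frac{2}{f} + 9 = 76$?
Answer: $\frac{398}{67} - 199 \sqrt{115} \approx -2128.1$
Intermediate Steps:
$f = \frac{2}{67}$ ($f = \frac{2}{-9 + 76} = \frac{2}{67} \approx 0.029851$)
$F = \sqrt{115}$ ($F = \sqrt{34 + 9^{2}} = \sqrt{34 + 81} = \sqrt{115} \approx 10.724$)
$\left(f - F\right) 199 = \left(\frac{2}{67} - \sqrt{115}\right) 199 = \frac{398}{67} - 199 \sqrt{115}$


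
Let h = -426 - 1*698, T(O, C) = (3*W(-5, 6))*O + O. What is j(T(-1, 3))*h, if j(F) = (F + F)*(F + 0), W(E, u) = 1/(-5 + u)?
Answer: -35968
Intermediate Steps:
T(O, C) = 4*O (T(O, C) = (3/(-5 + 6))*O + O = (3/1)*O + O = (3*1)*O + O = 3*O + O = 4*O)
j(F) = 2*F² (j(F) = (2*F)*F = 2*F²)
h = -1124 (h = -426 - 698 = -1124)
j(T(-1, 3))*h = (2*(4*(-1))²)*(-1124) = (2*(-4)²)*(-1124) = (2*16)*(-1124) = 32*(-1124) = -35968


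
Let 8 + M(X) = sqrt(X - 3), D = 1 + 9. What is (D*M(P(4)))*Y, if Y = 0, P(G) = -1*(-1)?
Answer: 0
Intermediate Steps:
P(G) = 1
D = 10
M(X) = -8 + sqrt(-3 + X) (M(X) = -8 + sqrt(X - 3) = -8 + sqrt(-3 + X))
(D*M(P(4)))*Y = (10*(-8 + sqrt(-3 + 1)))*0 = (10*(-8 + sqrt(-2)))*0 = (10*(-8 + I*sqrt(2)))*0 = (-80 + 10*I*sqrt(2))*0 = 0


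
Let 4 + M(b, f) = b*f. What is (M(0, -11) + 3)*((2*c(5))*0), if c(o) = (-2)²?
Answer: 0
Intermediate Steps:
c(o) = 4
M(b, f) = -4 + b*f
(M(0, -11) + 3)*((2*c(5))*0) = ((-4 + 0*(-11)) + 3)*((2*4)*0) = ((-4 + 0) + 3)*(8*0) = (-4 + 3)*0 = -1*0 = 0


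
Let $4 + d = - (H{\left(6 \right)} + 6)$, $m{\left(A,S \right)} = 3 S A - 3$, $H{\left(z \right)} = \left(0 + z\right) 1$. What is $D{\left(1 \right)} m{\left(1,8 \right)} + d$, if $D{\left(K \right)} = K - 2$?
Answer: $-37$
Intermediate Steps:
$D{\left(K \right)} = -2 + K$ ($D{\left(K \right)} = K - 2 = -2 + K$)
$H{\left(z \right)} = z$ ($H{\left(z \right)} = z 1 = z$)
$m{\left(A,S \right)} = -3 + 3 A S$ ($m{\left(A,S \right)} = 3 A S - 3 = -3 + 3 A S$)
$d = -16$ ($d = -4 - \left(6 + 6\right) = -4 - 12 = -16$)
$D{\left(1 \right)} m{\left(1,8 \right)} + d = \left(-2 + 1\right) \left(-3 + 3 \cdot 1 \cdot 8\right) - 16 = - (-3 + 24) - 16 = \left(-1\right) 21 - 16 = -21 - 16 = -37$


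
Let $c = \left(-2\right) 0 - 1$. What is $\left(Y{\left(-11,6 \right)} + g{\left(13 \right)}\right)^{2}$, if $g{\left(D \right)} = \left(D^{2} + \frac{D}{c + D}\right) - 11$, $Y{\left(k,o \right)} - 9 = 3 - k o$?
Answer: $\frac{8094025}{144} \approx 56209.0$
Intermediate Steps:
$Y{\left(k,o \right)} = 12 - k o$ ($Y{\left(k,o \right)} = 9 - \left(-3 + k o\right) = 12 - k o$)
$c = -1$ ($c = 0 - 1 = -1$)
$g{\left(D \right)} = -11 + D^{2} + \frac{D}{-1 + D}$ ($g{\left(D \right)} = \left(D^{2} + \frac{D}{-1 + D}\right) - 11 = -11 + D^{2} + \frac{D}{-1 + D}$)
$\left(Y{\left(-11,6 \right)} + g{\left(13 \right)}\right)^{2} = \left(\left(12 - \left(-11\right) 6\right) + \frac{11 + 13^{3} - 13^{2} - 130}{-1 + 13}\right)^{2} = \left(\left(12 + 66\right) + \frac{11 + 2197 - 169 - 130}{12}\right)^{2} = \left(78 + \frac{11 + 2197 - 169 - 130}{12}\right)^{2} = \left(78 + \frac{1}{12} \cdot 1909\right)^{2} = \left(78 + \frac{1909}{12}\right)^{2} = \left(\frac{2845}{12}\right)^{2} = \frac{8094025}{144}$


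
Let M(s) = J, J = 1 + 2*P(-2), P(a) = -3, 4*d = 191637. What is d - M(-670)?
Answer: 191657/4 ≈ 47914.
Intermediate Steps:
d = 191637/4 (d = (¼)*191637 = 191637/4 ≈ 47909.)
J = -5 (J = 1 + 2*(-3) = 1 - 6 = -5)
M(s) = -5
d - M(-670) = 191637/4 - 1*(-5) = 191637/4 + 5 = 191657/4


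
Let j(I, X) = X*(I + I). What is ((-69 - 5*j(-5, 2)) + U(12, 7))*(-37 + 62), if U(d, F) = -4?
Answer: 675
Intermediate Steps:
j(I, X) = 2*I*X (j(I, X) = X*(2*I) = 2*I*X)
((-69 - 5*j(-5, 2)) + U(12, 7))*(-37 + 62) = ((-69 - 10*(-5)*2) - 4)*(-37 + 62) = ((-69 - 5*(-20)) - 4)*25 = ((-69 + 100) - 4)*25 = (31 - 4)*25 = 27*25 = 675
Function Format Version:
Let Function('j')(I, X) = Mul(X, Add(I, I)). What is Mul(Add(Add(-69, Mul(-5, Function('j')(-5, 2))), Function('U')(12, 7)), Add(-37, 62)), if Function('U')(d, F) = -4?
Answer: 675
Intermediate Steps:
Function('j')(I, X) = Mul(2, I, X) (Function('j')(I, X) = Mul(X, Mul(2, I)) = Mul(2, I, X))
Mul(Add(Add(-69, Mul(-5, Function('j')(-5, 2))), Function('U')(12, 7)), Add(-37, 62)) = Mul(Add(Add(-69, Mul(-5, Mul(2, -5, 2))), -4), Add(-37, 62)) = Mul(Add(Add(-69, Mul(-5, -20)), -4), 25) = Mul(Add(Add(-69, 100), -4), 25) = Mul(Add(31, -4), 25) = Mul(27, 25) = 675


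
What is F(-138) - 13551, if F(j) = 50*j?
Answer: -20451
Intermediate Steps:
F(-138) - 13551 = 50*(-138) - 13551 = -6900 - 13551 = -20451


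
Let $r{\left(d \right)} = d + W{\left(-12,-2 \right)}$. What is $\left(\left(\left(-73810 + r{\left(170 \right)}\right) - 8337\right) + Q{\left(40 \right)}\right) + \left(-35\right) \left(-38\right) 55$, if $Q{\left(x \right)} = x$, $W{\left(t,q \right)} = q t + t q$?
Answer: $-8739$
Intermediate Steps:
$W{\left(t,q \right)} = 2 q t$ ($W{\left(t,q \right)} = q t + q t = 2 q t$)
$r{\left(d \right)} = 48 + d$ ($r{\left(d \right)} = d + 2 \left(-2\right) \left(-12\right) = d + 48 = 48 + d$)
$\left(\left(\left(-73810 + r{\left(170 \right)}\right) - 8337\right) + Q{\left(40 \right)}\right) + \left(-35\right) \left(-38\right) 55 = \left(\left(\left(-73810 + \left(48 + 170\right)\right) - 8337\right) + 40\right) + \left(-35\right) \left(-38\right) 55 = \left(\left(\left(-73810 + 218\right) - 8337\right) + 40\right) + 1330 \cdot 55 = \left(\left(-73592 - 8337\right) + 40\right) + 73150 = \left(-81929 + 40\right) + 73150 = -81889 + 73150 = -8739$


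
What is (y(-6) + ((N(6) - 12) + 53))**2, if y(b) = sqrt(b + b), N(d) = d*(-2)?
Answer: 829 + 116*I*sqrt(3) ≈ 829.0 + 200.92*I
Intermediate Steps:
N(d) = -2*d
y(b) = sqrt(2)*sqrt(b) (y(b) = sqrt(2*b) = sqrt(2)*sqrt(b))
(y(-6) + ((N(6) - 12) + 53))**2 = (sqrt(2)*sqrt(-6) + ((-2*6 - 12) + 53))**2 = (sqrt(2)*(I*sqrt(6)) + ((-12 - 12) + 53))**2 = (2*I*sqrt(3) + (-24 + 53))**2 = (2*I*sqrt(3) + 29)**2 = (29 + 2*I*sqrt(3))**2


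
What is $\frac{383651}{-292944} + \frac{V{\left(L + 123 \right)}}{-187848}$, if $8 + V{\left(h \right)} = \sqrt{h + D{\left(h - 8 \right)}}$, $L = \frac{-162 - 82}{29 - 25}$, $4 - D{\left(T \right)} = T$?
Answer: $- \frac{3002738729}{2292872688} - \frac{\sqrt{3}}{93924} \approx -1.3096$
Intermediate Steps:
$D{\left(T \right)} = 4 - T$
$L = -61$ ($L = - \frac{244}{4} = \left(-244\right) \frac{1}{4} = -61$)
$V{\left(h \right)} = -8 + 2 \sqrt{3}$ ($V{\left(h \right)} = -8 + \sqrt{h - \left(-4 - 8 + h\right)} = -8 + \sqrt{h - \left(-12 + h\right)} = -8 + \sqrt{12} = -8 + 2 \sqrt{3}$)
$\frac{383651}{-292944} + \frac{V{\left(L + 123 \right)}}{-187848} = \frac{383651}{-292944} + \frac{-8 + 2 \sqrt{3}}{-187848} = 383651 \left(- \frac{1}{292944}\right) + \left(-8 + 2 \sqrt{3}\right) \left(- \frac{1}{187848}\right) = - \frac{383651}{292944} + \left(\frac{1}{23481} - \frac{\sqrt{3}}{93924}\right) = - \frac{3002738729}{2292872688} - \frac{\sqrt{3}}{93924}$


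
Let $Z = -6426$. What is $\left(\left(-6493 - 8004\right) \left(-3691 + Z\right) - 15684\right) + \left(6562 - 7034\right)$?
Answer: $146649993$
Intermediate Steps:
$\left(\left(-6493 - 8004\right) \left(-3691 + Z\right) - 15684\right) + \left(6562 - 7034\right) = \left(\left(-6493 - 8004\right) \left(-3691 - 6426\right) - 15684\right) + \left(6562 - 7034\right) = \left(\left(-14497\right) \left(-10117\right) - 15684\right) - 472 = \left(146666149 - 15684\right) - 472 = 146650465 - 472 = 146649993$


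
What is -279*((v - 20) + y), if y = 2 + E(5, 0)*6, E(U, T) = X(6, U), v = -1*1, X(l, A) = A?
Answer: -3069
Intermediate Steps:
v = -1
E(U, T) = U
y = 32 (y = 2 + 5*6 = 2 + 30 = 32)
-279*((v - 20) + y) = -279*((-1 - 20) + 32) = -279*(-21 + 32) = -279*11 = -3069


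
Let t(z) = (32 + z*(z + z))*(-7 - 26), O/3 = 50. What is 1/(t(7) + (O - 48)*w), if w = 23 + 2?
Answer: -1/1740 ≈ -0.00057471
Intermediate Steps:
O = 150 (O = 3*50 = 150)
w = 25
t(z) = -1056 - 66*z² (t(z) = (32 + z*(2*z))*(-33) = (32 + 2*z²)*(-33) = -1056 - 66*z²)
1/(t(7) + (O - 48)*w) = 1/((-1056 - 66*7²) + (150 - 48)*25) = 1/((-1056 - 66*49) + 102*25) = 1/((-1056 - 3234) + 2550) = 1/(-4290 + 2550) = 1/(-1740) = -1/1740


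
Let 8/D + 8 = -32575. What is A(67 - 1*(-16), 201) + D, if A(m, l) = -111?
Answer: -3616721/32583 ≈ -111.00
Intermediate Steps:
D = -8/32583 (D = 8/(-8 - 32575) = 8/(-32583) = 8*(-1/32583) = -8/32583 ≈ -0.00024553)
A(67 - 1*(-16), 201) + D = -111 - 8/32583 = -3616721/32583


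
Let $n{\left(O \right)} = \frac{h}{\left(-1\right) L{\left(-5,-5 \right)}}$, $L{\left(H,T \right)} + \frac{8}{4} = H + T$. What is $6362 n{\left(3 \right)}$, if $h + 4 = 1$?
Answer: $- \frac{3181}{2} \approx -1590.5$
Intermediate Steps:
$L{\left(H,T \right)} = -2 + H + T$ ($L{\left(H,T \right)} = -2 + \left(H + T\right) = -2 + H + T$)
$h = -3$ ($h = -4 + 1 = -3$)
$n{\left(O \right)} = - \frac{1}{4}$ ($n{\left(O \right)} = - \frac{3}{\left(-1\right) \left(-2 - 5 - 5\right)} = - \frac{3}{\left(-1\right) \left(-12\right)} = - \frac{3}{12} = \left(-3\right) \frac{1}{12} = - \frac{1}{4}$)
$6362 n{\left(3 \right)} = 6362 \left(- \frac{1}{4}\right) = - \frac{3181}{2}$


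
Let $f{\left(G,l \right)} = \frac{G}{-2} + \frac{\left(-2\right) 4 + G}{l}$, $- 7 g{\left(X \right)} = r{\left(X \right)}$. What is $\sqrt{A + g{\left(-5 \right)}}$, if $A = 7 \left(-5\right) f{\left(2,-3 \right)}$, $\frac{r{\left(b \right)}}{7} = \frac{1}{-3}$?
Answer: $\frac{2 i \sqrt{78}}{3} \approx 5.8878 i$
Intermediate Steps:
$r{\left(b \right)} = - \frac{7}{3}$ ($r{\left(b \right)} = \frac{7}{-3} = 7 \left(- \frac{1}{3}\right) = - \frac{7}{3}$)
$g{\left(X \right)} = \frac{1}{3}$ ($g{\left(X \right)} = \left(- \frac{1}{7}\right) \left(- \frac{7}{3}\right) = \frac{1}{3}$)
$f{\left(G,l \right)} = - \frac{G}{2} + \frac{-8 + G}{l}$ ($f{\left(G,l \right)} = G \left(- \frac{1}{2}\right) + \frac{-8 + G}{l} = - \frac{G}{2} + \frac{-8 + G}{l}$)
$A = -35$ ($A = 7 \left(-5\right) \frac{-8 + 2 - 1 \left(-3\right)}{-3} = - 35 \left(- \frac{-8 + 2 + 3}{3}\right) = - 35 \left(\left(- \frac{1}{3}\right) \left(-3\right)\right) = \left(-35\right) 1 = -35$)
$\sqrt{A + g{\left(-5 \right)}} = \sqrt{-35 + \frac{1}{3}} = \sqrt{- \frac{104}{3}} = \frac{2 i \sqrt{78}}{3}$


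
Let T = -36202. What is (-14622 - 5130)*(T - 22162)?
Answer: 1152805728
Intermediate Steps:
(-14622 - 5130)*(T - 22162) = (-14622 - 5130)*(-36202 - 22162) = -19752*(-58364) = 1152805728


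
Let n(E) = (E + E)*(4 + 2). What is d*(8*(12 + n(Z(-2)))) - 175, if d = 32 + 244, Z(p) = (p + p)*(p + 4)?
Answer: -185647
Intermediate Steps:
Z(p) = 2*p*(4 + p) (Z(p) = (2*p)*(4 + p) = 2*p*(4 + p))
n(E) = 12*E (n(E) = (2*E)*6 = 12*E)
d = 276
d*(8*(12 + n(Z(-2)))) - 175 = 276*(8*(12 + 12*(2*(-2)*(4 - 2)))) - 175 = 276*(8*(12 + 12*(2*(-2)*2))) - 175 = 276*(8*(12 + 12*(-8))) - 175 = 276*(8*(12 - 96)) - 175 = 276*(8*(-84)) - 175 = 276*(-672) - 175 = -185472 - 175 = -185647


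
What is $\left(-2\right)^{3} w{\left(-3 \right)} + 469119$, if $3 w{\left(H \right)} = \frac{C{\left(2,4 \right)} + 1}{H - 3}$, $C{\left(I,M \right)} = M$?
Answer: $\frac{4222091}{9} \approx 4.6912 \cdot 10^{5}$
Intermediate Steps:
$w{\left(H \right)} = \frac{5}{3 \left(-3 + H\right)}$ ($w{\left(H \right)} = \frac{\left(4 + 1\right) \frac{1}{H - 3}}{3} = \frac{5 \frac{1}{-3 + H}}{3} = \frac{5}{3 \left(-3 + H\right)}$)
$\left(-2\right)^{3} w{\left(-3 \right)} + 469119 = \left(-2\right)^{3} \frac{5}{3 \left(-3 - 3\right)} + 469119 = - 8 \frac{5}{3 \left(-6\right)} + 469119 = - 8 \cdot \frac{5}{3} \left(- \frac{1}{6}\right) + 469119 = \left(-8\right) \left(- \frac{5}{18}\right) + 469119 = \frac{20}{9} + 469119 = \frac{4222091}{9}$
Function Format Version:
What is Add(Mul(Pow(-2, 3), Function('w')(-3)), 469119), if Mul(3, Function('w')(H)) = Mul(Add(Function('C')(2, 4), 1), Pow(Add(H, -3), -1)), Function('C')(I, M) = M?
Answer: Rational(4222091, 9) ≈ 4.6912e+5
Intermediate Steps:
Function('w')(H) = Mul(Rational(5, 3), Pow(Add(-3, H), -1)) (Function('w')(H) = Mul(Rational(1, 3), Mul(Add(4, 1), Pow(Add(H, -3), -1))) = Mul(Rational(1, 3), Mul(5, Pow(Add(-3, H), -1))) = Mul(Rational(5, 3), Pow(Add(-3, H), -1)))
Add(Mul(Pow(-2, 3), Function('w')(-3)), 469119) = Add(Mul(Pow(-2, 3), Mul(Rational(5, 3), Pow(Add(-3, -3), -1))), 469119) = Add(Mul(-8, Mul(Rational(5, 3), Pow(-6, -1))), 469119) = Add(Mul(-8, Mul(Rational(5, 3), Rational(-1, 6))), 469119) = Add(Mul(-8, Rational(-5, 18)), 469119) = Add(Rational(20, 9), 469119) = Rational(4222091, 9)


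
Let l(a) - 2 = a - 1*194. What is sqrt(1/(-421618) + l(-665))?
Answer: 3*I*sqrt(16926867758054)/421618 ≈ 29.275*I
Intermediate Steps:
l(a) = -192 + a (l(a) = 2 + (a - 1*194) = 2 + (a - 194) = 2 + (-194 + a) = -192 + a)
sqrt(1/(-421618) + l(-665)) = sqrt(1/(-421618) + (-192 - 665)) = sqrt(-1/421618 - 857) = sqrt(-361326627/421618) = 3*I*sqrt(16926867758054)/421618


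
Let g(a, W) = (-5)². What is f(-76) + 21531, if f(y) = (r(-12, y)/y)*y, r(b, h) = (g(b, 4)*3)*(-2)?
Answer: 21381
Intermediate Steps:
g(a, W) = 25
r(b, h) = -150 (r(b, h) = (25*3)*(-2) = 75*(-2) = -150)
f(y) = -150 (f(y) = (-150/y)*y = -150)
f(-76) + 21531 = -150 + 21531 = 21381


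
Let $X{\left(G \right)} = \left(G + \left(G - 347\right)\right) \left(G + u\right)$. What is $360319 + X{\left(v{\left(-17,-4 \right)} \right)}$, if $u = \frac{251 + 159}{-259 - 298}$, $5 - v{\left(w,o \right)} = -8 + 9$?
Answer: $\frac{200081381}{557} \approx 3.5921 \cdot 10^{5}$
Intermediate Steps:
$v{\left(w,o \right)} = 4$ ($v{\left(w,o \right)} = 5 - \left(-8 + 9\right) = 5 - 1 = 4$)
$u = - \frac{410}{557}$ ($u = \frac{410}{-557} = 410 \left(- \frac{1}{557}\right) = - \frac{410}{557} \approx -0.73609$)
$X{\left(G \right)} = \left(-347 + 2 G\right) \left(- \frac{410}{557} + G\right)$ ($X{\left(G \right)} = \left(G + \left(G - 347\right)\right) \left(G - \frac{410}{557}\right) = \left(G + \left(G - 347\right)\right) \left(- \frac{410}{557} + G\right) = \left(G + \left(-347 + G\right)\right) \left(- \frac{410}{557} + G\right) = \left(-347 + 2 G\right) \left(- \frac{410}{557} + G\right)$)
$360319 + X{\left(v{\left(-17,-4 \right)} \right)} = 360319 + \left(\frac{142270}{557} + 2 \cdot 4^{2} - \frac{776396}{557}\right) = 360319 + \left(\frac{142270}{557} + 2 \cdot 16 - \frac{776396}{557}\right) = 360319 + \left(\frac{142270}{557} + 32 - \frac{776396}{557}\right) = 360319 - \frac{616302}{557} = \frac{200081381}{557}$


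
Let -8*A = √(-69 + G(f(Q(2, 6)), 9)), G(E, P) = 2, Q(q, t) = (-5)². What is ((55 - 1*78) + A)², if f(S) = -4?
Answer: (184 + I*√67)²/64 ≈ 527.95 + 47.066*I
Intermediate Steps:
Q(q, t) = 25
A = -I*√67/8 (A = -√(-69 + 2)/8 = -I*√67/8 ≈ -1.0232*I)
((55 - 1*78) + A)² = ((55 - 1*78) - I*√67/8)² = ((55 - 78) - I*√67/8)² = (-23 - I*√67/8)²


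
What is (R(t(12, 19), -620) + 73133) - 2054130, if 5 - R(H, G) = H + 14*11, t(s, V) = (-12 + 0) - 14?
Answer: -1981120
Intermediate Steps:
t(s, V) = -26 (t(s, V) = -12 - 14 = -26)
R(H, G) = -149 - H (R(H, G) = 5 - (H + 14*11) = 5 - (H + 154) = 5 - (154 + H) = 5 + (-154 - H) = -149 - H)
(R(t(12, 19), -620) + 73133) - 2054130 = ((-149 - 1*(-26)) + 73133) - 2054130 = ((-149 + 26) + 73133) - 2054130 = (-123 + 73133) - 2054130 = 73010 - 2054130 = -1981120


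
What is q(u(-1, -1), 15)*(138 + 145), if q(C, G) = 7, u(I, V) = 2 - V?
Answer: 1981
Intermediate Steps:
q(u(-1, -1), 15)*(138 + 145) = 7*(138 + 145) = 7*283 = 1981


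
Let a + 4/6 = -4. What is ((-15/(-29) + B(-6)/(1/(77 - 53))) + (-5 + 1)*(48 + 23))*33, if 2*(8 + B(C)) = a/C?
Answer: -446105/29 ≈ -15383.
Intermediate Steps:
a = -14/3 (a = -2/3 - 4 = -14/3 ≈ -4.6667)
B(C) = -8 - 7/(3*C) (B(C) = -8 + (-14/(3*C))/2 = -8 - 7/(3*C))
((-15/(-29) + B(-6)/(1/(77 - 53))) + (-5 + 1)*(48 + 23))*33 = ((-15/(-29) + (-8 - 7/3/(-6))/(1/(77 - 53))) + (-5 + 1)*(48 + 23))*33 = ((-15*(-1/29) + (-8 - 7/3*(-1/6))/(1/24)) - 4*71)*33 = ((15/29 + (-8 + 7/18)/(1/24)) - 284)*33 = ((15/29 - 137/18*24) - 284)*33 = ((15/29 - 548/3) - 284)*33 = (-15847/87 - 284)*33 = -40555/87*33 = -446105/29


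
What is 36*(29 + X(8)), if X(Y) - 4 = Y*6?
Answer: 2916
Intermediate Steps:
X(Y) = 4 + 6*Y (X(Y) = 4 + Y*6 = 4 + 6*Y)
36*(29 + X(8)) = 36*(29 + (4 + 6*8)) = 36*(29 + (4 + 48)) = 36*(29 + 52) = 36*81 = 2916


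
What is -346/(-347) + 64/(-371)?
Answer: 106158/128737 ≈ 0.82461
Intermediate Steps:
-346/(-347) + 64/(-371) = -346*(-1/347) + 64*(-1/371) = 346/347 - 64/371 = 106158/128737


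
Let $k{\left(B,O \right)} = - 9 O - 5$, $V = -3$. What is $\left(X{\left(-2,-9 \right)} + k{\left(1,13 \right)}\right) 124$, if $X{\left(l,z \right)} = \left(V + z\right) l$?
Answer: $-12152$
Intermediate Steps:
$X{\left(l,z \right)} = l \left(-3 + z\right)$ ($X{\left(l,z \right)} = \left(-3 + z\right) l = l \left(-3 + z\right)$)
$k{\left(B,O \right)} = -5 - 9 O$
$\left(X{\left(-2,-9 \right)} + k{\left(1,13 \right)}\right) 124 = \left(- 2 \left(-3 - 9\right) - 122\right) 124 = \left(\left(-2\right) \left(-12\right) - 122\right) 124 = \left(24 - 122\right) 124 = \left(-98\right) 124 = -12152$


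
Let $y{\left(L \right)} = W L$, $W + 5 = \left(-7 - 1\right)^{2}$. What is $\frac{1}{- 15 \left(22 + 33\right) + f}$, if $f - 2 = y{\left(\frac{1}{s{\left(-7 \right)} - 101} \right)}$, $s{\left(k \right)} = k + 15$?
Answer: $- \frac{93}{76598} \approx -0.0012141$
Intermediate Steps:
$s{\left(k \right)} = 15 + k$
$W = 59$ ($W = -5 + \left(-7 - 1\right)^{2} = -5 + \left(-8\right)^{2} = -5 + 64 = 59$)
$y{\left(L \right)} = 59 L$
$f = \frac{127}{93}$ ($f = 2 + \frac{59}{\left(15 - 7\right) - 101} = 2 + \frac{59}{8 - 101} = 2 + \frac{59}{-93} = 2 + 59 \left(- \frac{1}{93}\right) = 2 - \frac{59}{93} = \frac{127}{93} \approx 1.3656$)
$\frac{1}{- 15 \left(22 + 33\right) + f} = \frac{1}{- 15 \left(22 + 33\right) + \frac{127}{93}} = \frac{1}{\left(-15\right) 55 + \frac{127}{93}} = \frac{1}{-825 + \frac{127}{93}} = \frac{1}{- \frac{76598}{93}} = - \frac{93}{76598}$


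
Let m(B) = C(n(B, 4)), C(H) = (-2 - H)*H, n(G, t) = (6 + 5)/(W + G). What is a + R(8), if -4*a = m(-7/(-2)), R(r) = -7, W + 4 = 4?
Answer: -145/49 ≈ -2.9592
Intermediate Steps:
W = 0 (W = -4 + 4 = 0)
n(G, t) = 11/G (n(G, t) = (6 + 5)/(0 + G) = 11/G)
C(H) = H*(-2 - H)
m(B) = -11*(2 + 11/B)/B (m(B) = -11/B*(2 + 11/B) = -11*(2 + 11/B)/B)
a = 198/49 (a = -11*(-11 - (-14)/(-2))/(4*(-7/(-2))**2) = -11*(-11 - (-14)*(-1)/2)/(4*(-7*(-1/2))**2) = -11*(-11 - 2*7/2)/(4*(7/2)**2) = -11*4*(-11 - 7)/(4*49) = -11*4*(-18)/(4*49) = -1/4*(-792/49) = 198/49 ≈ 4.0408)
a + R(8) = 198/49 - 7 = -145/49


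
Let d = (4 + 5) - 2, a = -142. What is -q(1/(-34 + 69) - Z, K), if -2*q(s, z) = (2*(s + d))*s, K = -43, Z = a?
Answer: 25928736/1225 ≈ 21166.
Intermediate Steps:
Z = -142
d = 7 (d = 9 - 2 = 7)
q(s, z) = -s*(14 + 2*s)/2 (q(s, z) = -2*(s + 7)*s/2 = -2*(7 + s)*s/2 = -(14 + 2*s)*s/2 = -s*(14 + 2*s)/2)
-q(1/(-34 + 69) - Z, K) = -(-1)*(1/(-34 + 69) - 1*(-142))*(7 + (1/(-34 + 69) - 1*(-142))) = -(-1)*(1/35 + 142)*(7 + (1/35 + 142)) = -(-1)*4971*(7 + 4971/35)/35 = -(-1)*4971*5216/(35*35) = -1*(-25928736/1225) = 25928736/1225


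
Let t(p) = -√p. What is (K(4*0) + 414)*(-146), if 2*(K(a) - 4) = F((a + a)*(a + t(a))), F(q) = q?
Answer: -61028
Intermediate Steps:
K(a) = 4 + a*(a - √a) (K(a) = 4 + ((a + a)*(a - √a))/2 = 4 + ((2*a)*(a - √a))/2 = 4 + (2*a*(a - √a))/2 = 4 + a*(a - √a))
(K(4*0) + 414)*(-146) = ((4 - 4*0*(√(4*0) - 4*0)) + 414)*(-146) = ((4 - 1*0*(√0 - 1*0)) + 414)*(-146) = ((4 - 1*0*(0 + 0)) + 414)*(-146) = ((4 - 1*0*0) + 414)*(-146) = ((4 + 0) + 414)*(-146) = (4 + 414)*(-146) = 418*(-146) = -61028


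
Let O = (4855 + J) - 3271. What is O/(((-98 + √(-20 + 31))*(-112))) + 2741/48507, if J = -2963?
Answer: -257882767/3722621208 - 197*√11/153488 ≈ -0.073531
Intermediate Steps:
O = -1379 (O = (4855 - 2963) - 3271 = 1892 - 3271 = -1379)
O/(((-98 + √(-20 + 31))*(-112))) + 2741/48507 = -1379*(-1/(112*(-98 + √(-20 + 31)))) + 2741/48507 = -1379*(-1/(112*(-98 + √11))) + 2741*(1/48507) = -1379/(10976 - 112*√11) + 2741/48507 = 2741/48507 - 1379/(10976 - 112*√11)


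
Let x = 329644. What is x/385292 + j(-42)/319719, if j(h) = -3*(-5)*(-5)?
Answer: 8780379428/10265431079 ≈ 0.85533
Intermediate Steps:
j(h) = -75 (j(h) = 15*(-5) = -75)
x/385292 + j(-42)/319719 = 329644/385292 - 75/319719 = 329644*(1/385292) - 75*1/319719 = 82411/96323 - 25/106573 = 8780379428/10265431079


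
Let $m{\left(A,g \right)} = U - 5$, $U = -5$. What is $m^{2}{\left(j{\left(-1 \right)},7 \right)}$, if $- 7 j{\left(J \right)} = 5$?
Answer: $100$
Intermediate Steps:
$j{\left(J \right)} = - \frac{5}{7}$ ($j{\left(J \right)} = \left(- \frac{1}{7}\right) 5 = - \frac{5}{7}$)
$m{\left(A,g \right)} = -10$ ($m{\left(A,g \right)} = -5 - 5 = -10$)
$m^{2}{\left(j{\left(-1 \right)},7 \right)} = \left(-10\right)^{2} = 100$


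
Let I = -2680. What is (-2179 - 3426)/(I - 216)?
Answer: 5605/2896 ≈ 1.9354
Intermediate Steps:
(-2179 - 3426)/(I - 216) = (-2179 - 3426)/(-2680 - 216) = -5605/(-2896) = -5605*(-1/2896) = 5605/2896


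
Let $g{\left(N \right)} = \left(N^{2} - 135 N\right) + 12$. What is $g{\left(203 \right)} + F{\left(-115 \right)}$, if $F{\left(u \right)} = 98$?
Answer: $13914$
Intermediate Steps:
$g{\left(N \right)} = 12 + N^{2} - 135 N$
$g{\left(203 \right)} + F{\left(-115 \right)} = \left(12 + 203^{2} - 27405\right) + 98 = \left(12 + 41209 - 27405\right) + 98 = 13816 + 98 = 13914$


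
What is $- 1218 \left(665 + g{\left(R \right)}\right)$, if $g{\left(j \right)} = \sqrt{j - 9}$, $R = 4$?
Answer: $-809970 - 1218 i \sqrt{5} \approx -8.0997 \cdot 10^{5} - 2723.5 i$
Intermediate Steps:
$g{\left(j \right)} = \sqrt{-9 + j}$
$- 1218 \left(665 + g{\left(R \right)}\right) = - 1218 \left(665 + \sqrt{-9 + 4}\right) = - 1218 \left(665 + \sqrt{-5}\right) = - 1218 \left(665 + i \sqrt{5}\right) = -809970 - 1218 i \sqrt{5}$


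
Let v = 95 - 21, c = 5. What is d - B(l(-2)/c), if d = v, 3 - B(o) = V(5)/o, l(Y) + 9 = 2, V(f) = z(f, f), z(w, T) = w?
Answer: 472/7 ≈ 67.429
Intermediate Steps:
V(f) = f
l(Y) = -7 (l(Y) = -9 + 2 = -7)
v = 74
B(o) = 3 - 5/o
d = 74
d - B(l(-2)/c) = 74 - (3 - 5/((-7/5))) = 74 - (3 - 5/((-7*⅕))) = 74 - (3 - 5/(-7/5)) = 74 - (3 - 5*(-5/7)) = 74 - (3 + 25/7) = 74 - 1*46/7 = 74 - 46/7 = 472/7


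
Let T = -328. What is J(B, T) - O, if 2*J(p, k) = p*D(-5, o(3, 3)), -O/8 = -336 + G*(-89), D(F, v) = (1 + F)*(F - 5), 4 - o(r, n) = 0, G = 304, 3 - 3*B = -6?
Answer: -219076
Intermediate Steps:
B = 3 (B = 1 - ⅓*(-6) = 1 + 2 = 3)
o(r, n) = 4 (o(r, n) = 4 - 1*0 = 4 + 0 = 4)
D(F, v) = (1 + F)*(-5 + F)
O = 219136 (O = -8*(-336 + 304*(-89)) = -8*(-336 - 27056) = -8*(-27392) = 219136)
J(p, k) = 20*p (J(p, k) = (p*(-5 + (-5)² - 4*(-5)))/2 = (p*(-5 + 25 + 20))/2 = (p*40)/2 = (40*p)/2 = 20*p)
J(B, T) - O = 20*3 - 1*219136 = 60 - 219136 = -219076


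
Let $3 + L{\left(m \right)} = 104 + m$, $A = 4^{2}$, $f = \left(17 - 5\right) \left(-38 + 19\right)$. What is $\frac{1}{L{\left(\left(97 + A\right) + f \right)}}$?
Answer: $- \frac{1}{14} \approx -0.071429$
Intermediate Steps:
$f = -228$ ($f = 12 \left(-19\right) = -228$)
$A = 16$
$L{\left(m \right)} = 101 + m$ ($L{\left(m \right)} = -3 + \left(104 + m\right) = 101 + m$)
$\frac{1}{L{\left(\left(97 + A\right) + f \right)}} = \frac{1}{101 + \left(\left(97 + 16\right) - 228\right)} = \frac{1}{101 + \left(113 - 228\right)} = \frac{1}{101 - 115} = \frac{1}{-14} = - \frac{1}{14}$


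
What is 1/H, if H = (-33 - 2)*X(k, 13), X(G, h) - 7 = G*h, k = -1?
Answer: 1/210 ≈ 0.0047619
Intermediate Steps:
X(G, h) = 7 + G*h
H = 210 (H = (-33 - 2)*(7 - 1*13) = -35*(7 - 13) = -35*(-6) = 210)
1/H = 1/210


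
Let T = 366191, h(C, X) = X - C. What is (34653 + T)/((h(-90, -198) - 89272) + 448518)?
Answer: 200422/179569 ≈ 1.1161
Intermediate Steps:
(34653 + T)/((h(-90, -198) - 89272) + 448518) = (34653 + 366191)/(((-198 - 1*(-90)) - 89272) + 448518) = 400844/(((-198 + 90) - 89272) + 448518) = 400844/((-108 - 89272) + 448518) = 400844/(-89380 + 448518) = 400844/359138 = 400844*(1/359138) = 200422/179569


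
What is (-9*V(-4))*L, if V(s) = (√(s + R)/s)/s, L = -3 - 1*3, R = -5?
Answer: 81*I/8 ≈ 10.125*I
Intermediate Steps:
L = -6 (L = -3 - 3 = -6)
V(s) = √(-5 + s)/s² (V(s) = (√(s - 5)/s)/s = (√(-5 + s)/s)/s = √(-5 + s)/s²)
(-9*V(-4))*L = -9*√(-5 - 4)/(-4)²*(-6) = -9*√(-9)/16*(-6) = -9*3*I/16*(-6) = -27*I/16*(-6) = 81*I/8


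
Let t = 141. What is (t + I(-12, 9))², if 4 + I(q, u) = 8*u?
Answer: 43681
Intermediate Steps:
I(q, u) = -4 + 8*u
(t + I(-12, 9))² = (141 + (-4 + 8*9))² = (141 + (-4 + 72))² = (141 + 68)² = 209² = 43681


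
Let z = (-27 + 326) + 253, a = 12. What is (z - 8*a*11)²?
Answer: 254016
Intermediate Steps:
z = 552 (z = 299 + 253 = 552)
(z - 8*a*11)² = (552 - 8*12*11)² = (552 - 96*11)² = (552 - 1056)² = (-504)² = 254016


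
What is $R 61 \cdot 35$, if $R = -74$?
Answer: $-157990$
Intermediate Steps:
$R 61 \cdot 35 = \left(-74\right) 61 \cdot 35 = \left(-4514\right) 35 = -157990$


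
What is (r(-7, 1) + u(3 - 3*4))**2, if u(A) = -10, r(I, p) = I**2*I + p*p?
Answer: 123904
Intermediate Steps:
r(I, p) = I**3 + p**2
(r(-7, 1) + u(3 - 3*4))**2 = (((-7)**3 + 1**2) - 10)**2 = ((-343 + 1) - 10)**2 = (-342 - 10)**2 = (-352)**2 = 123904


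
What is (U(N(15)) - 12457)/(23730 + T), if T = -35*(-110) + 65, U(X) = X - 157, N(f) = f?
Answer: -12599/27645 ≈ -0.45574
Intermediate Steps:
U(X) = -157 + X
T = 3915 (T = 3850 + 65 = 3915)
(U(N(15)) - 12457)/(23730 + T) = ((-157 + 15) - 12457)/(23730 + 3915) = (-142 - 12457)/27645 = -12599*1/27645 = -12599/27645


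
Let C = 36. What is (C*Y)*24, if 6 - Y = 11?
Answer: -4320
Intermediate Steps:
Y = -5 (Y = 6 - 1*11 = 6 - 11 = -5)
(C*Y)*24 = (36*(-5))*24 = -180*24 = -4320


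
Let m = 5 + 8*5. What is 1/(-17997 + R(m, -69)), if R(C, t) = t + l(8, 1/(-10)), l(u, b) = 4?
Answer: -1/18062 ≈ -5.5365e-5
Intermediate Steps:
m = 45 (m = 5 + 40 = 45)
R(C, t) = 4 + t (R(C, t) = t + 4 = 4 + t)
1/(-17997 + R(m, -69)) = 1/(-17997 + (4 - 69)) = 1/(-17997 - 65) = 1/(-18062) = -1/18062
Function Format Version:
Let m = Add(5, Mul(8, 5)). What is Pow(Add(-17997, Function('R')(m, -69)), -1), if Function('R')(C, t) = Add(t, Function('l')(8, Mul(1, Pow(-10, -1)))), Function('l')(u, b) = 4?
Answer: Rational(-1, 18062) ≈ -5.5365e-5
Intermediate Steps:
m = 45 (m = Add(5, 40) = 45)
Function('R')(C, t) = Add(4, t) (Function('R')(C, t) = Add(t, 4) = Add(4, t))
Pow(Add(-17997, Function('R')(m, -69)), -1) = Pow(Add(-17997, Add(4, -69)), -1) = Pow(Add(-17997, -65), -1) = Pow(-18062, -1) = Rational(-1, 18062)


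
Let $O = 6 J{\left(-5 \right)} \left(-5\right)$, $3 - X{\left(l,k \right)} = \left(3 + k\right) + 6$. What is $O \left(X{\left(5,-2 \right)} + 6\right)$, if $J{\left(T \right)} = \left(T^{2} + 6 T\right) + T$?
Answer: $600$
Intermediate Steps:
$J{\left(T \right)} = T^{2} + 7 T$
$X{\left(l,k \right)} = -6 - k$ ($X{\left(l,k \right)} = 3 - \left(\left(3 + k\right) + 6\right) = 3 - \left(9 + k\right) = -6 - k$)
$O = 300$ ($O = 6 \left(- 5 \left(7 - 5\right)\right) \left(-5\right) = 6 \left(\left(-5\right) 2\right) \left(-5\right) = 6 \left(-10\right) \left(-5\right) = \left(-60\right) \left(-5\right) = 300$)
$O \left(X{\left(5,-2 \right)} + 6\right) = 300 \left(\left(-6 - -2\right) + 6\right) = 300 \left(\left(-6 + 2\right) + 6\right) = 300 \left(-4 + 6\right) = 300 \cdot 2 = 600$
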